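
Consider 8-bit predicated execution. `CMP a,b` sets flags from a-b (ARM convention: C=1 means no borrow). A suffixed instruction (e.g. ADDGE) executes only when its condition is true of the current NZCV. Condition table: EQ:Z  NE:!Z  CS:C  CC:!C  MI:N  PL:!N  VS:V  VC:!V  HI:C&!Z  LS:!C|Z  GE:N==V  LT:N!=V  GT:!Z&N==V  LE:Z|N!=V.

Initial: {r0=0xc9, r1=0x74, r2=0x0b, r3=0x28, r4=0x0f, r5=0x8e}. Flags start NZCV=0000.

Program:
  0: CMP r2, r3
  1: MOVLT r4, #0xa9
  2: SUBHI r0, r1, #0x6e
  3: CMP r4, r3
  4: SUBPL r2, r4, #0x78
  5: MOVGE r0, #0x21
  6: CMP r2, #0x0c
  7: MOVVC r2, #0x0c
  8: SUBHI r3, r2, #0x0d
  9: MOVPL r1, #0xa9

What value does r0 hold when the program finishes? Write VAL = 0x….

VAL = 0xc9

[0] flags=1000 → (cmp)
[1] flags=1000 LT?T → r4=0xa9
[2] flags=1000 HI?F → skip
[3] flags=1010 → (cmp)
[4] flags=1010 PL?F → skip
[5] flags=1010 GE?F → skip
[6] flags=1000 → (cmp)
[7] flags=1000 VC?T → r2=0x0c
[8] flags=1000 HI?F → skip
[9] flags=1000 PL?F → skip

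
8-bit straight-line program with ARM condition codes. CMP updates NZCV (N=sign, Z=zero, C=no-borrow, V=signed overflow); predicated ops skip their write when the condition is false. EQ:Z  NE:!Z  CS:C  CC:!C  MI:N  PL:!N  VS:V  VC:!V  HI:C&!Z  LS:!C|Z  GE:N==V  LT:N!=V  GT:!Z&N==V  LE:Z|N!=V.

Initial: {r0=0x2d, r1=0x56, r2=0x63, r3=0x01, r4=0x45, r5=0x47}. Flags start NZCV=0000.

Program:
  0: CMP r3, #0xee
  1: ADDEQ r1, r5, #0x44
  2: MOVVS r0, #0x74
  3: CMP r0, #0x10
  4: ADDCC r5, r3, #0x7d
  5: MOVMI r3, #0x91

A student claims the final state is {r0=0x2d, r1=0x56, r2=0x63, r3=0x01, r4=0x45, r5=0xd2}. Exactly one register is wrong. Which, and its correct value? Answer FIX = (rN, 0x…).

FIX = (r5, 0x47)

0: ✓ CMP  NZCV=0000
1: · ADDEQ
2: · MOVVS
3: ✓ CMP  NZCV=0010
4: · ADDCC
5: · MOVMI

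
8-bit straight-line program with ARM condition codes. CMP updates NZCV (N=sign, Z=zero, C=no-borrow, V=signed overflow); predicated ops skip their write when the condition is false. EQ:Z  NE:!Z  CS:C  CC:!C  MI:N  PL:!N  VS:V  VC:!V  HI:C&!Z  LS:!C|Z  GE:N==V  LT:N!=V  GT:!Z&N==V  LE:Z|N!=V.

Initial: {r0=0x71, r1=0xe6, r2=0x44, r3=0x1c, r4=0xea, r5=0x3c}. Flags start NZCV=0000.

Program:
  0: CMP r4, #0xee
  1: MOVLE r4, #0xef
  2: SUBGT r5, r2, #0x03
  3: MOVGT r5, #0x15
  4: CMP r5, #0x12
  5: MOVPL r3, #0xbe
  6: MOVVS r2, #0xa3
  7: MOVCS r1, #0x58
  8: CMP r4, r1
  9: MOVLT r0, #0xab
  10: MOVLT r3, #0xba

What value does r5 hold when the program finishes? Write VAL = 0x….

VAL = 0x3c

[0] flags=1000 → (cmp)
[1] flags=1000 LE?T → r4=0xef
[2] flags=1000 GT?F → skip
[3] flags=1000 GT?F → skip
[4] flags=0010 → (cmp)
[5] flags=0010 PL?T → r3=0xbe
[6] flags=0010 VS?F → skip
[7] flags=0010 CS?T → r1=0x58
[8] flags=1010 → (cmp)
[9] flags=1010 LT?T → r0=0xab
[10] flags=1010 LT?T → r3=0xba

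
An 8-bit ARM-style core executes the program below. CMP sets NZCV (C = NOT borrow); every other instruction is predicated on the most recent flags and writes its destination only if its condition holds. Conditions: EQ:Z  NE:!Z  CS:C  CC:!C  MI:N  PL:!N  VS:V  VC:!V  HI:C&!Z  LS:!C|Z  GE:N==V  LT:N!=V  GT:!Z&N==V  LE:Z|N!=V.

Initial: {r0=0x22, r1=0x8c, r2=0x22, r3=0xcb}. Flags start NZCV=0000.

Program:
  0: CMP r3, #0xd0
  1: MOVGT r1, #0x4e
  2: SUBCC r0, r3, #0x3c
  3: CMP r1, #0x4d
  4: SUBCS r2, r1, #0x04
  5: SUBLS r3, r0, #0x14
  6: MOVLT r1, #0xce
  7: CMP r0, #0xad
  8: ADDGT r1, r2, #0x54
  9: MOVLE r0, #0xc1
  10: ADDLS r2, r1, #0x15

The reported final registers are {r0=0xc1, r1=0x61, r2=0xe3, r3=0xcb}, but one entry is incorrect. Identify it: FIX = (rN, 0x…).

FIX = (r1, 0xce)

0: ✓ CMP  NZCV=1000
1: · MOVGT
2: ✓ SUBCC  r0←0x8f
3: ✓ CMP  NZCV=0011
4: ✓ SUBCS  r2←0x88
5: · SUBLS
6: ✓ MOVLT  r1←0xce
7: ✓ CMP  NZCV=1000
8: · ADDGT
9: ✓ MOVLE  r0←0xc1
10: ✓ ADDLS  r2←0xe3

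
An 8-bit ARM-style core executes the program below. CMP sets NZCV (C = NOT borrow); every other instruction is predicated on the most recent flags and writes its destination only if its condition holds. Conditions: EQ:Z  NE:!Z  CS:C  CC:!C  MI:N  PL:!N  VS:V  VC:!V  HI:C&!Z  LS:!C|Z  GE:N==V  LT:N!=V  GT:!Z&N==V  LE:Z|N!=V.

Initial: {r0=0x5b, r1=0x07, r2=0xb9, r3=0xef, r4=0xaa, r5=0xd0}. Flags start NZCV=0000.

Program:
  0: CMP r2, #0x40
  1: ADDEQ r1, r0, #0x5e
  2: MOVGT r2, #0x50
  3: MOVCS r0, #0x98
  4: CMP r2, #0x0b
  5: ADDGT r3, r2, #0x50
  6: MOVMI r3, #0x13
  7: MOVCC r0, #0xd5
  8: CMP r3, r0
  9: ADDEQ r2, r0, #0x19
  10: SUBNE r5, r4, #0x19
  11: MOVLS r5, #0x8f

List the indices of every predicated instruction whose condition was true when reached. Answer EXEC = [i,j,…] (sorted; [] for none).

EXEC = [3,6,10,11]

0: ✓ CMP  NZCV=0011
1: · ADDEQ
2: · MOVGT
3: ✓ MOVCS  r0←0x98
4: ✓ CMP  NZCV=1010
5: · ADDGT
6: ✓ MOVMI  r3←0x13
7: · MOVCC
8: ✓ CMP  NZCV=0000
9: · ADDEQ
10: ✓ SUBNE  r5←0x91
11: ✓ MOVLS  r5←0x8f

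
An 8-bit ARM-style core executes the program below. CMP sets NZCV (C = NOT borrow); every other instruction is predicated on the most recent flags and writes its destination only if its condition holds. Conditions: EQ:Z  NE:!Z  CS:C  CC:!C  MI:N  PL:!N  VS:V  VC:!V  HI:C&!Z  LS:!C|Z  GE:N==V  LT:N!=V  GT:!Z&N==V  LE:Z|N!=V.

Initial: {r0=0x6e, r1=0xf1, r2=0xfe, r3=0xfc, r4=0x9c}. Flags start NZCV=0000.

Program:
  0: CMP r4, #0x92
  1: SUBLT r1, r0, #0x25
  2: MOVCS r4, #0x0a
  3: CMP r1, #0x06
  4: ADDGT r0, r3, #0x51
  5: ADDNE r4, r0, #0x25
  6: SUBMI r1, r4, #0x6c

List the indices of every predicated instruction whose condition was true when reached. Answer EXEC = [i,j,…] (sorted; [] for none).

[0] flags=0010 → (cmp)
[1] flags=0010 LT?F → skip
[2] flags=0010 CS?T → r4=0x0a
[3] flags=1010 → (cmp)
[4] flags=1010 GT?F → skip
[5] flags=1010 NE?T → r4=0x93
[6] flags=1010 MI?T → r1=0x27

EXEC = [2,5,6]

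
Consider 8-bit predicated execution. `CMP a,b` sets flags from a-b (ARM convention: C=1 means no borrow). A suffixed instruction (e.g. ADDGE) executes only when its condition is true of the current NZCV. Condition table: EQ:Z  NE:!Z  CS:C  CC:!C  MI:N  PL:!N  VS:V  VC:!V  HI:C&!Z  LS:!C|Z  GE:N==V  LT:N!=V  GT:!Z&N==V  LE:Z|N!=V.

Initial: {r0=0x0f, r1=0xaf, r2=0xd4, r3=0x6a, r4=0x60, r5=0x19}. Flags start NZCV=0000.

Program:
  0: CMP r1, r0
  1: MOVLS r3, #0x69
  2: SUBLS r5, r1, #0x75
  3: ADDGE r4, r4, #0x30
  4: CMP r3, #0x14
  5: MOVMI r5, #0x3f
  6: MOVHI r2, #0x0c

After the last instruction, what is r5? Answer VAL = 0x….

VAL = 0x19

0: ✓ CMP  NZCV=1010
1: · MOVLS
2: · SUBLS
3: · ADDGE
4: ✓ CMP  NZCV=0010
5: · MOVMI
6: ✓ MOVHI  r2←0x0c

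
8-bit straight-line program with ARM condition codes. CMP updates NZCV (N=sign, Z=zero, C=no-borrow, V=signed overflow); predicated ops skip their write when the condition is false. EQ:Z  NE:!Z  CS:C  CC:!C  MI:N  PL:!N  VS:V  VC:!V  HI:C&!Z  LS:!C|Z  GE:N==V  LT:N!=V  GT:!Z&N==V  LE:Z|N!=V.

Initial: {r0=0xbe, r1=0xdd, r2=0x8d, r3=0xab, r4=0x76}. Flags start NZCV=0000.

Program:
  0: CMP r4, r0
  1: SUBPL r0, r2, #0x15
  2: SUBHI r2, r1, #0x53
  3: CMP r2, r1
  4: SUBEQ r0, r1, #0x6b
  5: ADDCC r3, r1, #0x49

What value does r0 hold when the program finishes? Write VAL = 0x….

VAL = 0xbe

0: ✓ CMP  NZCV=1001
1: · SUBPL
2: · SUBHI
3: ✓ CMP  NZCV=1000
4: · SUBEQ
5: ✓ ADDCC  r3←0x26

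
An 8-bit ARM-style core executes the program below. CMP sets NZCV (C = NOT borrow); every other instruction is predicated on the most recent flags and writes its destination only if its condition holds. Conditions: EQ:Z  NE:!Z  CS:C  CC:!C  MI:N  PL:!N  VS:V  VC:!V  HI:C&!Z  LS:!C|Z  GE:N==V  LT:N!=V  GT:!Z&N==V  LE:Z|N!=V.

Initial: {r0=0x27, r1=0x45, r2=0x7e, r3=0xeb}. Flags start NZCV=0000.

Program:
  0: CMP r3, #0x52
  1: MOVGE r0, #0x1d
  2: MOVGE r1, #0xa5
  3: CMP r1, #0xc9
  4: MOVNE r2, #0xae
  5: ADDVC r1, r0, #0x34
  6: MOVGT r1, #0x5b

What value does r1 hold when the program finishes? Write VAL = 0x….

0: ✓ CMP  NZCV=1010
1: · MOVGE
2: · MOVGE
3: ✓ CMP  NZCV=0000
4: ✓ MOVNE  r2←0xae
5: ✓ ADDVC  r1←0x5b
6: ✓ MOVGT  r1←0x5b

VAL = 0x5b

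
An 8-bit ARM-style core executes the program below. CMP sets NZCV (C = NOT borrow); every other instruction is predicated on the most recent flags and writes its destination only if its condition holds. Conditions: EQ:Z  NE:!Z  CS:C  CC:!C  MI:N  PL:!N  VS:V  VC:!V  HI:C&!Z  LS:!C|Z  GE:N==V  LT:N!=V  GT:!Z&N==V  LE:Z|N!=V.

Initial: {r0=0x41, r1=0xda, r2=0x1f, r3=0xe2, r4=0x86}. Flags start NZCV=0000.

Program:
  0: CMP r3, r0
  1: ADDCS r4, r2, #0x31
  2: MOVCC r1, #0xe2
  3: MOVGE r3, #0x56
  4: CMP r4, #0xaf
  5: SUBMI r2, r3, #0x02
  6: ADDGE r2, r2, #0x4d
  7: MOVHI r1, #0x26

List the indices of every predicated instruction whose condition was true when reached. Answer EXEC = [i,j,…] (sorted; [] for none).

[0] flags=1010 → (cmp)
[1] flags=1010 CS?T → r4=0x50
[2] flags=1010 CC?F → skip
[3] flags=1010 GE?F → skip
[4] flags=1001 → (cmp)
[5] flags=1001 MI?T → r2=0xe0
[6] flags=1001 GE?T → r2=0x2d
[7] flags=1001 HI?F → skip

EXEC = [1,5,6]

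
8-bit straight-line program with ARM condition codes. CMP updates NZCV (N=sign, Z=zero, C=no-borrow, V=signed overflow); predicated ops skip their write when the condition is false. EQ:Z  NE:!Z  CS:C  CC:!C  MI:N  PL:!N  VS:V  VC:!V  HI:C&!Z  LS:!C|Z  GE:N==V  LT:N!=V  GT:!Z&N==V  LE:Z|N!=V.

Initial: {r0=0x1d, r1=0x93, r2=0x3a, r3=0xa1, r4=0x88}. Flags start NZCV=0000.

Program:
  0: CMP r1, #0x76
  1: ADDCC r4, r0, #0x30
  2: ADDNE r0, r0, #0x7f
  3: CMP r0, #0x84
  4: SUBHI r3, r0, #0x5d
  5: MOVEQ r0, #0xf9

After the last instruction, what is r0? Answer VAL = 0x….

VAL = 0x9c

0: ✓ CMP  NZCV=0011
1: · ADDCC
2: ✓ ADDNE  r0←0x9c
3: ✓ CMP  NZCV=0010
4: ✓ SUBHI  r3←0x3f
5: · MOVEQ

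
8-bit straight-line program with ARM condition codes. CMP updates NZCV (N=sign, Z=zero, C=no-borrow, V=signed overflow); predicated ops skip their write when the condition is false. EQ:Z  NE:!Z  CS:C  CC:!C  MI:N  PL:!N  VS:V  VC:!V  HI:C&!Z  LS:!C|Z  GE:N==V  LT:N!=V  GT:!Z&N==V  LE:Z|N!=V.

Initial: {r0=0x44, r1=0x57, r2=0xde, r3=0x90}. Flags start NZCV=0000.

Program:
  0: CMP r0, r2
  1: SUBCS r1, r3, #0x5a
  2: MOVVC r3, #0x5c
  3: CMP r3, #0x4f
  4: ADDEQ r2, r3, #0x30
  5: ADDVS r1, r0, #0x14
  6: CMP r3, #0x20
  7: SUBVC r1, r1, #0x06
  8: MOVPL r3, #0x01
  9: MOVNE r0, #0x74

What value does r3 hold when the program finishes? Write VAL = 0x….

VAL = 0x01

0: ✓ CMP  NZCV=0000
1: · SUBCS
2: ✓ MOVVC  r3←0x5c
3: ✓ CMP  NZCV=0010
4: · ADDEQ
5: · ADDVS
6: ✓ CMP  NZCV=0010
7: ✓ SUBVC  r1←0x51
8: ✓ MOVPL  r3←0x01
9: ✓ MOVNE  r0←0x74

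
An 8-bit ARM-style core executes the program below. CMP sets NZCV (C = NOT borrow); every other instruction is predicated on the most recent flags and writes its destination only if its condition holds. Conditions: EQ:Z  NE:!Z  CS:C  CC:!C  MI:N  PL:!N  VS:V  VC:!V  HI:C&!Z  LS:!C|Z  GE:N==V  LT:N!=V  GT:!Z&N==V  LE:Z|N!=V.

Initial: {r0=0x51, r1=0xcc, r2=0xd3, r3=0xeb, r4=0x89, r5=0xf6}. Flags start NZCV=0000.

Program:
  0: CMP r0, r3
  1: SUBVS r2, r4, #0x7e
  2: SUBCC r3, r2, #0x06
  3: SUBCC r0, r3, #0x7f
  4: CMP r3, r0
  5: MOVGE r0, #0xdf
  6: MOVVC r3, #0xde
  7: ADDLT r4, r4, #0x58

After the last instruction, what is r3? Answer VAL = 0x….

[0] flags=0000 → (cmp)
[1] flags=0000 VS?F → skip
[2] flags=0000 CC?T → r3=0xcd
[3] flags=0000 CC?T → r0=0x4e
[4] flags=0011 → (cmp)
[5] flags=0011 GE?F → skip
[6] flags=0011 VC?F → skip
[7] flags=0011 LT?T → r4=0xe1

VAL = 0xcd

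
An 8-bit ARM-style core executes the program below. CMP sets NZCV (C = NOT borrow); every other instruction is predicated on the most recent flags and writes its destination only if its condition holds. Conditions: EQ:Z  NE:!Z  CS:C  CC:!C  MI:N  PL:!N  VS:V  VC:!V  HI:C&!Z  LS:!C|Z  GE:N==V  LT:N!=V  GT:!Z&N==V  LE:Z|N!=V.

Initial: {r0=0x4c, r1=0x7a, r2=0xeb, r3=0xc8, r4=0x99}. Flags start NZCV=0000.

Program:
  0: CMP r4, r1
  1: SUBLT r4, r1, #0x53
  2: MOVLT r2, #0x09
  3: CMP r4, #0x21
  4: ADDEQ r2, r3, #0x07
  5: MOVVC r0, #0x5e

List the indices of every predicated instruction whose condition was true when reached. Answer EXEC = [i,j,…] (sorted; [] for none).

EXEC = [1,2,5]

0: ✓ CMP  NZCV=0011
1: ✓ SUBLT  r4←0x27
2: ✓ MOVLT  r2←0x09
3: ✓ CMP  NZCV=0010
4: · ADDEQ
5: ✓ MOVVC  r0←0x5e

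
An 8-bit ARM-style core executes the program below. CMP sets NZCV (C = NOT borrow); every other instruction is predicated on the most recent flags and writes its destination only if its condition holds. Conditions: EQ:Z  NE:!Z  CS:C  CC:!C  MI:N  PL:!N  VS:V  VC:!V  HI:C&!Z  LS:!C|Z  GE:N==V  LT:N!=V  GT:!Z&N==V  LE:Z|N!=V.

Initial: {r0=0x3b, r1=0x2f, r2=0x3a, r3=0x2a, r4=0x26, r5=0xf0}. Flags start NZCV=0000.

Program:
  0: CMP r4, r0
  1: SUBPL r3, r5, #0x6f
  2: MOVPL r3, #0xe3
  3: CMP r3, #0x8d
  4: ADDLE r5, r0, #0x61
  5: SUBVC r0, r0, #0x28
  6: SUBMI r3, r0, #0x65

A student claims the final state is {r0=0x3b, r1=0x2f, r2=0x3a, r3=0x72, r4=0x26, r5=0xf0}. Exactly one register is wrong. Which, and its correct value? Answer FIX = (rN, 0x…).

0: ✓ CMP  NZCV=1000
1: · SUBPL
2: · MOVPL
3: ✓ CMP  NZCV=1001
4: · ADDLE
5: · SUBVC
6: ✓ SUBMI  r3←0xd6

FIX = (r3, 0xd6)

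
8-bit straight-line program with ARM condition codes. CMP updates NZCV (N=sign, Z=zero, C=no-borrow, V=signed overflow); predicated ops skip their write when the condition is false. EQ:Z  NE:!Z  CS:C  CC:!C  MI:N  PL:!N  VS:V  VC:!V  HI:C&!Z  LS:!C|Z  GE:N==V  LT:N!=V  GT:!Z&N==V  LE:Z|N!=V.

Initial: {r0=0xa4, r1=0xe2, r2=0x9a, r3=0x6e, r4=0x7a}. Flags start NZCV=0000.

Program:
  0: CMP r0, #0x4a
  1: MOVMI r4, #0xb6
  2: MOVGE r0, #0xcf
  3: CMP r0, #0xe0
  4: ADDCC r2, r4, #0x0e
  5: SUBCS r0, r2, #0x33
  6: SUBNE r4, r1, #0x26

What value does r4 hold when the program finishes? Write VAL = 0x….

0: ✓ CMP  NZCV=0011
1: · MOVMI
2: · MOVGE
3: ✓ CMP  NZCV=1000
4: ✓ ADDCC  r2←0x88
5: · SUBCS
6: ✓ SUBNE  r4←0xbc

VAL = 0xbc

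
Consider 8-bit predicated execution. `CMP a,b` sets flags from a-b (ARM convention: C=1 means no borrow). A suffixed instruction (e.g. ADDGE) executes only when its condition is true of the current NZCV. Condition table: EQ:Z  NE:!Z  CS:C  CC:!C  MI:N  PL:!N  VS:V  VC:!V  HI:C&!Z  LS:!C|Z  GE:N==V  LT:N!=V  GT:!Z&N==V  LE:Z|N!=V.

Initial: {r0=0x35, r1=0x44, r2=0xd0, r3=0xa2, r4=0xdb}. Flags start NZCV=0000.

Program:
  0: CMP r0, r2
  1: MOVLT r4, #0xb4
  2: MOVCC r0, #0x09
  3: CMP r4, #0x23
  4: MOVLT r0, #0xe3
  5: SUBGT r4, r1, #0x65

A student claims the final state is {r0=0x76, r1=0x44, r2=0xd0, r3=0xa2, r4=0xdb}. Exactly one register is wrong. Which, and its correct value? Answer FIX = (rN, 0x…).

0: ✓ CMP  NZCV=0000
1: · MOVLT
2: ✓ MOVCC  r0←0x09
3: ✓ CMP  NZCV=1010
4: ✓ MOVLT  r0←0xe3
5: · SUBGT

FIX = (r0, 0xe3)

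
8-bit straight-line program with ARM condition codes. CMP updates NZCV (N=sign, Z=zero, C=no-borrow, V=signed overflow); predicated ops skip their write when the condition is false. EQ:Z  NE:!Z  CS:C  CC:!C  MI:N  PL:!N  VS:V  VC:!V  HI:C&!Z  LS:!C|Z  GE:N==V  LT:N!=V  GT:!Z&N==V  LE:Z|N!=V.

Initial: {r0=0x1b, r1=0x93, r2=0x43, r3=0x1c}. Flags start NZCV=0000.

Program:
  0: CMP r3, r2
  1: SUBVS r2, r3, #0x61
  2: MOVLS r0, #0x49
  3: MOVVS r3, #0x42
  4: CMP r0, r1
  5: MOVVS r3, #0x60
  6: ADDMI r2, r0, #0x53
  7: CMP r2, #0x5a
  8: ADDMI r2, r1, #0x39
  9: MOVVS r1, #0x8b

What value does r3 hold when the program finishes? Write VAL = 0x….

[0] flags=1000 → (cmp)
[1] flags=1000 VS?F → skip
[2] flags=1000 LS?T → r0=0x49
[3] flags=1000 VS?F → skip
[4] flags=1001 → (cmp)
[5] flags=1001 VS?T → r3=0x60
[6] flags=1001 MI?T → r2=0x9c
[7] flags=0011 → (cmp)
[8] flags=0011 MI?F → skip
[9] flags=0011 VS?T → r1=0x8b

VAL = 0x60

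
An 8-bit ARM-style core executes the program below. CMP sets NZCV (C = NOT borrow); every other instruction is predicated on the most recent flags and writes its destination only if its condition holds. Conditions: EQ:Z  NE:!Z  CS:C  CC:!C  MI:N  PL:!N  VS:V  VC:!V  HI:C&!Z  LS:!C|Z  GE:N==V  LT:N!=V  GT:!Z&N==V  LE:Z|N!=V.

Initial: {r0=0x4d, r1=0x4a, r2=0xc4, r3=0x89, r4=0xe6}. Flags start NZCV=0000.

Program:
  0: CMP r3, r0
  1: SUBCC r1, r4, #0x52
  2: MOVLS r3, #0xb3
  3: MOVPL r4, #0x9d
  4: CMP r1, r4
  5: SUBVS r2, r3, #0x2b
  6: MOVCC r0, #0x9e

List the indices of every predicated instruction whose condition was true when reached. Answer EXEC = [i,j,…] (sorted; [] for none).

0: ✓ CMP  NZCV=0011
1: · SUBCC
2: · MOVLS
3: ✓ MOVPL  r4←0x9d
4: ✓ CMP  NZCV=1001
5: ✓ SUBVS  r2←0x5e
6: ✓ MOVCC  r0←0x9e

EXEC = [3,5,6]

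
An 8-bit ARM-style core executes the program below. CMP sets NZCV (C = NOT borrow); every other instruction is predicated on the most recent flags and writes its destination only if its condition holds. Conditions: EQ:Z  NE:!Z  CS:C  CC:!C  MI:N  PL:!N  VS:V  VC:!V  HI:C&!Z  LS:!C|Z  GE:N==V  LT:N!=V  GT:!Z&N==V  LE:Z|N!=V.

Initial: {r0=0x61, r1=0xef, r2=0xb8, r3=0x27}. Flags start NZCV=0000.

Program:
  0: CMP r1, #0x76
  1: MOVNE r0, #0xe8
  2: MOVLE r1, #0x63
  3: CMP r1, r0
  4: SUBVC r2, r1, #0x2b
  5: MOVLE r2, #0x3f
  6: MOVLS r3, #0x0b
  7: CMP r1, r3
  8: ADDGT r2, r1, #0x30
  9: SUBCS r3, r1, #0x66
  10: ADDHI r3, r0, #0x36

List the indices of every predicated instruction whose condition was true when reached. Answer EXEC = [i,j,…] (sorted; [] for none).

EXEC = [1,2,4,6,8,9,10]

0: ✓ CMP  NZCV=0011
1: ✓ MOVNE  r0←0xe8
2: ✓ MOVLE  r1←0x63
3: ✓ CMP  NZCV=0000
4: ✓ SUBVC  r2←0x38
5: · MOVLE
6: ✓ MOVLS  r3←0x0b
7: ✓ CMP  NZCV=0010
8: ✓ ADDGT  r2←0x93
9: ✓ SUBCS  r3←0xfd
10: ✓ ADDHI  r3←0x1e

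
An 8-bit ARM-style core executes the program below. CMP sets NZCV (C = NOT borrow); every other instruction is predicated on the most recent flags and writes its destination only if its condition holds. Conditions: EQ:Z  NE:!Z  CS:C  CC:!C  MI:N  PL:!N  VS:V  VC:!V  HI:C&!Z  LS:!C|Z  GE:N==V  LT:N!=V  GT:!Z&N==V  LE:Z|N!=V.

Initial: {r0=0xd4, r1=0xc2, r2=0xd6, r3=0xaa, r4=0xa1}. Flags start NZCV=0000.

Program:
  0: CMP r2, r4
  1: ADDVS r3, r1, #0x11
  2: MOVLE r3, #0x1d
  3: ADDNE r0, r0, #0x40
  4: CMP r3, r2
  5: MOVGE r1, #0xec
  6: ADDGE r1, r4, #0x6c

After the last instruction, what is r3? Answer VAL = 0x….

VAL = 0xaa

[0] flags=0010 → (cmp)
[1] flags=0010 VS?F → skip
[2] flags=0010 LE?F → skip
[3] flags=0010 NE?T → r0=0x14
[4] flags=1000 → (cmp)
[5] flags=1000 GE?F → skip
[6] flags=1000 GE?F → skip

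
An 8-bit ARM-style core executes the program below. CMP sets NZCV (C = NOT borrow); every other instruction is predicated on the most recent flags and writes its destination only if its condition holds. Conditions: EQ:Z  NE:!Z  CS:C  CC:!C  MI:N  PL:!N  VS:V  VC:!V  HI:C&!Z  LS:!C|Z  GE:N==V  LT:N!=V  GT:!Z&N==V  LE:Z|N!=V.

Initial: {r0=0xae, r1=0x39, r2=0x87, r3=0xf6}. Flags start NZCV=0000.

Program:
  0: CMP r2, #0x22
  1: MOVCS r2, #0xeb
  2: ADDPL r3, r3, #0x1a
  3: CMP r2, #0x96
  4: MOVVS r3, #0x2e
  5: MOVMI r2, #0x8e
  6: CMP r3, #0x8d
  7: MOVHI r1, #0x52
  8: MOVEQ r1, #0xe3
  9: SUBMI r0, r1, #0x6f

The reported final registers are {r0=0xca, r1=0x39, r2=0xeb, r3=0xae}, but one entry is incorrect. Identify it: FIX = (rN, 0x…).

FIX = (r3, 0x10)

0: ✓ CMP  NZCV=0011
1: ✓ MOVCS  r2←0xeb
2: ✓ ADDPL  r3←0x10
3: ✓ CMP  NZCV=0010
4: · MOVVS
5: · MOVMI
6: ✓ CMP  NZCV=1001
7: · MOVHI
8: · MOVEQ
9: ✓ SUBMI  r0←0xca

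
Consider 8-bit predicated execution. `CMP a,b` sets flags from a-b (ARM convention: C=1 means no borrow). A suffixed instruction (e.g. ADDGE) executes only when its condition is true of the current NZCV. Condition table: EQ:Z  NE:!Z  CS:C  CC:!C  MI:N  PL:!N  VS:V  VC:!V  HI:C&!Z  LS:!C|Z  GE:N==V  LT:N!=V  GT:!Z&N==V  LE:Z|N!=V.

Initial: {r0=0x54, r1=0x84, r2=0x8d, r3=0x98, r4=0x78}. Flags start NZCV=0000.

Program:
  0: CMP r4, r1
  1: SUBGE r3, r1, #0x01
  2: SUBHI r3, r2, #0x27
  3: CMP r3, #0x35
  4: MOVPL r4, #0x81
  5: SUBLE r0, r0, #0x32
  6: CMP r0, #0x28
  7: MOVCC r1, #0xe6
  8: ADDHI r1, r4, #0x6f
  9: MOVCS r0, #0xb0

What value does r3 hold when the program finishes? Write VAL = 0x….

[0] flags=1001 → (cmp)
[1] flags=1001 GE?T → r3=0x83
[2] flags=1001 HI?F → skip
[3] flags=0011 → (cmp)
[4] flags=0011 PL?T → r4=0x81
[5] flags=0011 LE?T → r0=0x22
[6] flags=1000 → (cmp)
[7] flags=1000 CC?T → r1=0xe6
[8] flags=1000 HI?F → skip
[9] flags=1000 CS?F → skip

VAL = 0x83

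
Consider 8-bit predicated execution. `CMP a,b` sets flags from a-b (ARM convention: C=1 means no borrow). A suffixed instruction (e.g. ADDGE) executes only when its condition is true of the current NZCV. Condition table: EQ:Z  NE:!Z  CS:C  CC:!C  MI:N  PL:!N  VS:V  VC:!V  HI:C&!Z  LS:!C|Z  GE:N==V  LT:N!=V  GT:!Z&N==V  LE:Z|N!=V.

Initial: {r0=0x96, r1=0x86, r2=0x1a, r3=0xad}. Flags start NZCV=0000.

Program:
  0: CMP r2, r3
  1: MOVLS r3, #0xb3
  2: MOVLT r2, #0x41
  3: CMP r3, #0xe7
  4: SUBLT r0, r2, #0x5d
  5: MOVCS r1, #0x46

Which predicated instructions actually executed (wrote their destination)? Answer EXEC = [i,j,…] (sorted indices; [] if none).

EXEC = [1,4]

[0] flags=0000 → (cmp)
[1] flags=0000 LS?T → r3=0xb3
[2] flags=0000 LT?F → skip
[3] flags=1000 → (cmp)
[4] flags=1000 LT?T → r0=0xbd
[5] flags=1000 CS?F → skip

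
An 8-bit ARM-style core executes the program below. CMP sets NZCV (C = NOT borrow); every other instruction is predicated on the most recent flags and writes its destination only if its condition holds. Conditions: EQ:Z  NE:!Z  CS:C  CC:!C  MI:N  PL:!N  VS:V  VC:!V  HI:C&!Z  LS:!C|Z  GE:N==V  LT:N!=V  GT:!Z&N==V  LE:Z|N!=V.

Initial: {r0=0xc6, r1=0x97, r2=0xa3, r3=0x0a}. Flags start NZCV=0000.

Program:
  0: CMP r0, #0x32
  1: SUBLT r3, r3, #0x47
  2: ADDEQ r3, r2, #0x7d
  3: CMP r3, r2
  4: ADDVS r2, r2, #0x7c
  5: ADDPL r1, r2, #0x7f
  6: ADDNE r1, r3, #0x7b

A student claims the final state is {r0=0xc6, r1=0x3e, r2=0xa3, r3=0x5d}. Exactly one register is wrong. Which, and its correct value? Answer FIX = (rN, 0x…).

FIX = (r3, 0xc3)

0: ✓ CMP  NZCV=1010
1: ✓ SUBLT  r3←0xc3
2: · ADDEQ
3: ✓ CMP  NZCV=0010
4: · ADDVS
5: ✓ ADDPL  r1←0x22
6: ✓ ADDNE  r1←0x3e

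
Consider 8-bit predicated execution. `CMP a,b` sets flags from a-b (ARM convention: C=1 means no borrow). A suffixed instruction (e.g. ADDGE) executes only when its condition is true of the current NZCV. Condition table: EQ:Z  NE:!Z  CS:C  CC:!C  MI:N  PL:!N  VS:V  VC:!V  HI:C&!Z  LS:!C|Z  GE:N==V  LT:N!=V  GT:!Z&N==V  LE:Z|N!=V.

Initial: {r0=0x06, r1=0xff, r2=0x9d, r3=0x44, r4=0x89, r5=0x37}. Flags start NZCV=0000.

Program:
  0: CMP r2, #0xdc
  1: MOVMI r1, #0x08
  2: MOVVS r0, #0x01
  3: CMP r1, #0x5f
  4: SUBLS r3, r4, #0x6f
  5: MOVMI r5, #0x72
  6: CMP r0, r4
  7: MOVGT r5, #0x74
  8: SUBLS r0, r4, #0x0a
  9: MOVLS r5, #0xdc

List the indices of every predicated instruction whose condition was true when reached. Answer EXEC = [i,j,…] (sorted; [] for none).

[0] flags=1000 → (cmp)
[1] flags=1000 MI?T → r1=0x08
[2] flags=1000 VS?F → skip
[3] flags=1000 → (cmp)
[4] flags=1000 LS?T → r3=0x1a
[5] flags=1000 MI?T → r5=0x72
[6] flags=0000 → (cmp)
[7] flags=0000 GT?T → r5=0x74
[8] flags=0000 LS?T → r0=0x7f
[9] flags=0000 LS?T → r5=0xdc

EXEC = [1,4,5,7,8,9]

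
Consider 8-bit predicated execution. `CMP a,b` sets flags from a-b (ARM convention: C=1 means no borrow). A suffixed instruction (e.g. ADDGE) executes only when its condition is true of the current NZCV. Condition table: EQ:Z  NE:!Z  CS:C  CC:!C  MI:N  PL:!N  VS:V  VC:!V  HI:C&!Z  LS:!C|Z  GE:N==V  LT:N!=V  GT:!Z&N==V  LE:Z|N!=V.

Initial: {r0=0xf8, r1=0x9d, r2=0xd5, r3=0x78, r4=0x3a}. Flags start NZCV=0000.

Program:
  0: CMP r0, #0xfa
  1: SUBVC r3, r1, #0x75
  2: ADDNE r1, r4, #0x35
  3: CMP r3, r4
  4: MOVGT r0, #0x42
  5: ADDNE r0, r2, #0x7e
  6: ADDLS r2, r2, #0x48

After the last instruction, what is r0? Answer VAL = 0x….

VAL = 0x53

0: ✓ CMP  NZCV=1000
1: ✓ SUBVC  r3←0x28
2: ✓ ADDNE  r1←0x6f
3: ✓ CMP  NZCV=1000
4: · MOVGT
5: ✓ ADDNE  r0←0x53
6: ✓ ADDLS  r2←0x1d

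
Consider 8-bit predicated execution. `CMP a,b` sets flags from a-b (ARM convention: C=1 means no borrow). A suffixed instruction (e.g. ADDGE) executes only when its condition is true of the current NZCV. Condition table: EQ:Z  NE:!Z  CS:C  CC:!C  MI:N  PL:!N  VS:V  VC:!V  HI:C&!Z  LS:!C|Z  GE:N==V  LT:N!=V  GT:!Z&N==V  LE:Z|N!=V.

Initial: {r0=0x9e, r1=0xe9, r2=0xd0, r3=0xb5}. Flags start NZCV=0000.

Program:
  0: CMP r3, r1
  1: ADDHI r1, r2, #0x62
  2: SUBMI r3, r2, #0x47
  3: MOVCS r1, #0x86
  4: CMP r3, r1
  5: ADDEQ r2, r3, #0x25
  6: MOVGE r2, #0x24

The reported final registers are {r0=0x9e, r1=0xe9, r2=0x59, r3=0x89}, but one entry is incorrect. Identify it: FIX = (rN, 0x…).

0: ✓ CMP  NZCV=1000
1: · ADDHI
2: ✓ SUBMI  r3←0x89
3: · MOVCS
4: ✓ CMP  NZCV=1000
5: · ADDEQ
6: · MOVGE

FIX = (r2, 0xd0)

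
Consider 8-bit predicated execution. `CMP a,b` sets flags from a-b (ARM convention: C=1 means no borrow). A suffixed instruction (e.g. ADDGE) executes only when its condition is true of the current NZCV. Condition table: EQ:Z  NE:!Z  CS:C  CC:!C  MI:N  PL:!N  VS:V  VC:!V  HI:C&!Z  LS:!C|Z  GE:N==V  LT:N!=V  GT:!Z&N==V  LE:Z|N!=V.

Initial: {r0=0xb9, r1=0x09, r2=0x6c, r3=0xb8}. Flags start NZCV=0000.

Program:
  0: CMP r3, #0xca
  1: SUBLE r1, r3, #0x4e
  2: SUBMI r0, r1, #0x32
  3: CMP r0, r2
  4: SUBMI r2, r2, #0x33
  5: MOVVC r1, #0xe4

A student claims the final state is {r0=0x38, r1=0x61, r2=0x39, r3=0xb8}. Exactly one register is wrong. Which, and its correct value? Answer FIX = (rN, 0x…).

FIX = (r1, 0xe4)

0: ✓ CMP  NZCV=1000
1: ✓ SUBLE  r1←0x6a
2: ✓ SUBMI  r0←0x38
3: ✓ CMP  NZCV=1000
4: ✓ SUBMI  r2←0x39
5: ✓ MOVVC  r1←0xe4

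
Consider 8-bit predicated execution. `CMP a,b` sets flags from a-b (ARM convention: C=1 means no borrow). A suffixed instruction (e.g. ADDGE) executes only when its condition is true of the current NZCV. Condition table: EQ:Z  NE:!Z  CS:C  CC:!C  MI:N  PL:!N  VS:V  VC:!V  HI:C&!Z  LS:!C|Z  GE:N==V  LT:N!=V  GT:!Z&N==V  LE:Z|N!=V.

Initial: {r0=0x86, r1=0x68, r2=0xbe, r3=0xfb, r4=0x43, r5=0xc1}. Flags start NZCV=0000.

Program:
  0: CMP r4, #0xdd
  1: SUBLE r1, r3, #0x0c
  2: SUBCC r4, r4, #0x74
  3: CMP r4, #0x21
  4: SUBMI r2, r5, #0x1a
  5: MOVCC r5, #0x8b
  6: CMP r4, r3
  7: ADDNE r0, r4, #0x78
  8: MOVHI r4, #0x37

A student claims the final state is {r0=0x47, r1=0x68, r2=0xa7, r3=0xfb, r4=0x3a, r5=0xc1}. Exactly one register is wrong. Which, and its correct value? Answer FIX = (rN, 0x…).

FIX = (r4, 0xcf)

[0] flags=0000 → (cmp)
[1] flags=0000 LE?F → skip
[2] flags=0000 CC?T → r4=0xcf
[3] flags=1010 → (cmp)
[4] flags=1010 MI?T → r2=0xa7
[5] flags=1010 CC?F → skip
[6] flags=1000 → (cmp)
[7] flags=1000 NE?T → r0=0x47
[8] flags=1000 HI?F → skip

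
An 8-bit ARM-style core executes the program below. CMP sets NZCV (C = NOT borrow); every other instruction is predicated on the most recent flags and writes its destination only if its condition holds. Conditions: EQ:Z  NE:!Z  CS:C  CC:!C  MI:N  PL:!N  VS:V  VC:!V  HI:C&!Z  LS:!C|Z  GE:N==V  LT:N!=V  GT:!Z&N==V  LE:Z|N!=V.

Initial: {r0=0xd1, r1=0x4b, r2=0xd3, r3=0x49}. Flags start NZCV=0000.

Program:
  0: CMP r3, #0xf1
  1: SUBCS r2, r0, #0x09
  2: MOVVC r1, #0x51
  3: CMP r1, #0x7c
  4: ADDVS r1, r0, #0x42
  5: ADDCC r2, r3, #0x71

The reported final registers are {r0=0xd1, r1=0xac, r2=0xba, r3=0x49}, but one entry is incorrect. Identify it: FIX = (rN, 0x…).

0: ✓ CMP  NZCV=0000
1: · SUBCS
2: ✓ MOVVC  r1←0x51
3: ✓ CMP  NZCV=1000
4: · ADDVS
5: ✓ ADDCC  r2←0xba

FIX = (r1, 0x51)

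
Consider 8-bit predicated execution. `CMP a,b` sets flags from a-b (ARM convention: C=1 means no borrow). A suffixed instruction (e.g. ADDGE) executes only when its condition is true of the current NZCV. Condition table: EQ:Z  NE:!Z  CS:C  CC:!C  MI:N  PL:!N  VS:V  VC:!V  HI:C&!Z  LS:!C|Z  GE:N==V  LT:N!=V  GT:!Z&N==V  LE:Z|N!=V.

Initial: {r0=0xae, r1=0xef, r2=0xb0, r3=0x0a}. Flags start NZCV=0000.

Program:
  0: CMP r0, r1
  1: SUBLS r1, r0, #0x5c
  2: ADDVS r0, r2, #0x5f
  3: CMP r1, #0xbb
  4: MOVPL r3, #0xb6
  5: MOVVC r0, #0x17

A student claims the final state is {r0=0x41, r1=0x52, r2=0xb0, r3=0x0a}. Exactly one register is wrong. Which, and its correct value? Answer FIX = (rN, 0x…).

FIX = (r0, 0xae)

[0] flags=1000 → (cmp)
[1] flags=1000 LS?T → r1=0x52
[2] flags=1000 VS?F → skip
[3] flags=1001 → (cmp)
[4] flags=1001 PL?F → skip
[5] flags=1001 VC?F → skip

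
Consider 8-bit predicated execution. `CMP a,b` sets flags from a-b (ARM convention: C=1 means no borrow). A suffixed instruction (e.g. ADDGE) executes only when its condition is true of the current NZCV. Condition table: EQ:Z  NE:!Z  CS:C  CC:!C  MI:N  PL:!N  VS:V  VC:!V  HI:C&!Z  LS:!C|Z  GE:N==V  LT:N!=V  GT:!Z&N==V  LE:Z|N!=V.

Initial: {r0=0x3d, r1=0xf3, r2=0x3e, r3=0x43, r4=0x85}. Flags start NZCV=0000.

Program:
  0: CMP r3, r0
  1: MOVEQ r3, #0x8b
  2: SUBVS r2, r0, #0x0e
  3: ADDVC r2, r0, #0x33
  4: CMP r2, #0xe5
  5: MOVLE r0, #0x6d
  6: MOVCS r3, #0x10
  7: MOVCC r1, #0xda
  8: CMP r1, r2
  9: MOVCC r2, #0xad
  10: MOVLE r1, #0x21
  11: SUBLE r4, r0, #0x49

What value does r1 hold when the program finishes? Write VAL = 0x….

0: ✓ CMP  NZCV=0010
1: · MOVEQ
2: · SUBVS
3: ✓ ADDVC  r2←0x70
4: ✓ CMP  NZCV=1001
5: · MOVLE
6: · MOVCS
7: ✓ MOVCC  r1←0xda
8: ✓ CMP  NZCV=0011
9: · MOVCC
10: ✓ MOVLE  r1←0x21
11: ✓ SUBLE  r4←0xf4

VAL = 0x21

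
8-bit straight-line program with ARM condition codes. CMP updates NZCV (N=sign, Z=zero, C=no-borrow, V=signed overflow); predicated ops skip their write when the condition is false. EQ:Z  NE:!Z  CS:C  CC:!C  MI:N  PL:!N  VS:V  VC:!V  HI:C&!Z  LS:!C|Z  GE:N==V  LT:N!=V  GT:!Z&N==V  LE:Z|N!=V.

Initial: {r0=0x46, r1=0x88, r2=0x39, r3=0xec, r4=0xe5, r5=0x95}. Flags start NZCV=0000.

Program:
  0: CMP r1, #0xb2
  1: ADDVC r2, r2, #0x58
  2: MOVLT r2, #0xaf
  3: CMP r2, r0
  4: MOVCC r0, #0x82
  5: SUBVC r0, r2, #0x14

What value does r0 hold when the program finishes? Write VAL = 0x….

VAL = 0x46

[0] flags=1000 → (cmp)
[1] flags=1000 VC?T → r2=0x91
[2] flags=1000 LT?T → r2=0xaf
[3] flags=0011 → (cmp)
[4] flags=0011 CC?F → skip
[5] flags=0011 VC?F → skip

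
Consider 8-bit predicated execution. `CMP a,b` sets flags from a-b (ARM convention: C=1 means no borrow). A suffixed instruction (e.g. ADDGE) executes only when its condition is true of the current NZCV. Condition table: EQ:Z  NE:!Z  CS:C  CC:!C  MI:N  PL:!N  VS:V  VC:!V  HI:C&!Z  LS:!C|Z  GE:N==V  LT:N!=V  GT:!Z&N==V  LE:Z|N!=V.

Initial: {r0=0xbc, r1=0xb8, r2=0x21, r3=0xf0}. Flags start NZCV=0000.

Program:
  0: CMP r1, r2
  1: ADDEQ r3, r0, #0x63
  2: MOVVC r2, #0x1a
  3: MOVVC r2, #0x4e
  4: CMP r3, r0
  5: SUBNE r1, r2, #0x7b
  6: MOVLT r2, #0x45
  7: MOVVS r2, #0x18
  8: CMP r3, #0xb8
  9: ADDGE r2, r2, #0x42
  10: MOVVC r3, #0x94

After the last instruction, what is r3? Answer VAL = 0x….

VAL = 0x94

[0] flags=1010 → (cmp)
[1] flags=1010 EQ?F → skip
[2] flags=1010 VC?T → r2=0x1a
[3] flags=1010 VC?T → r2=0x4e
[4] flags=0010 → (cmp)
[5] flags=0010 NE?T → r1=0xd3
[6] flags=0010 LT?F → skip
[7] flags=0010 VS?F → skip
[8] flags=0010 → (cmp)
[9] flags=0010 GE?T → r2=0x90
[10] flags=0010 VC?T → r3=0x94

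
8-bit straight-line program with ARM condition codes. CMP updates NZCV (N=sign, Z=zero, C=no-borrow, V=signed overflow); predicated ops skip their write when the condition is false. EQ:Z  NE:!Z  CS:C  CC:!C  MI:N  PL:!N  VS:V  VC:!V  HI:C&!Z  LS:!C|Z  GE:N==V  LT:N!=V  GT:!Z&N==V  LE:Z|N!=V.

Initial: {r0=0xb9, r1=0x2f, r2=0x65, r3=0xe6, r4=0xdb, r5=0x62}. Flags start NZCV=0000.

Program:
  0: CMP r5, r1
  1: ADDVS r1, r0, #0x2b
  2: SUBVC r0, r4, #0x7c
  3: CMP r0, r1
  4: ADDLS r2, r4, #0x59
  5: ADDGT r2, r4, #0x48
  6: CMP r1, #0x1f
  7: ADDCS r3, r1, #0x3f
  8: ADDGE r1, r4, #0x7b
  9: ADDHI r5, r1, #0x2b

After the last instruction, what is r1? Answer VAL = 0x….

[0] flags=0010 → (cmp)
[1] flags=0010 VS?F → skip
[2] flags=0010 VC?T → r0=0x5f
[3] flags=0010 → (cmp)
[4] flags=0010 LS?F → skip
[5] flags=0010 GT?T → r2=0x23
[6] flags=0010 → (cmp)
[7] flags=0010 CS?T → r3=0x6e
[8] flags=0010 GE?T → r1=0x56
[9] flags=0010 HI?T → r5=0x81

VAL = 0x56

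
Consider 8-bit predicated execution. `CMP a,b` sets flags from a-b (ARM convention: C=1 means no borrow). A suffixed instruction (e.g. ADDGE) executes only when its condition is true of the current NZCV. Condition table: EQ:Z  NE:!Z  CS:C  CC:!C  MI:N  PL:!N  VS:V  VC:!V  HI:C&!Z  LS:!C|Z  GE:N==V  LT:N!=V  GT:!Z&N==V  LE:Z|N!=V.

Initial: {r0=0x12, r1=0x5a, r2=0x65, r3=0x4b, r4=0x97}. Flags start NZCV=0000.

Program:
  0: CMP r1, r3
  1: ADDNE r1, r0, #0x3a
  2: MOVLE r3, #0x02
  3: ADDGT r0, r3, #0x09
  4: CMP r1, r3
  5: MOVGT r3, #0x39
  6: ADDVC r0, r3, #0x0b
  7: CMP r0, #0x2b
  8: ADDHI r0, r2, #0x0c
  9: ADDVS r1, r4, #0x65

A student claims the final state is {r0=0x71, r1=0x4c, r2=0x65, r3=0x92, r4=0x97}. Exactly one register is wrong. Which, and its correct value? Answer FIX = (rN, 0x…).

[0] flags=0010 → (cmp)
[1] flags=0010 NE?T → r1=0x4c
[2] flags=0010 LE?F → skip
[3] flags=0010 GT?T → r0=0x54
[4] flags=0010 → (cmp)
[5] flags=0010 GT?T → r3=0x39
[6] flags=0010 VC?T → r0=0x44
[7] flags=0010 → (cmp)
[8] flags=0010 HI?T → r0=0x71
[9] flags=0010 VS?F → skip

FIX = (r3, 0x39)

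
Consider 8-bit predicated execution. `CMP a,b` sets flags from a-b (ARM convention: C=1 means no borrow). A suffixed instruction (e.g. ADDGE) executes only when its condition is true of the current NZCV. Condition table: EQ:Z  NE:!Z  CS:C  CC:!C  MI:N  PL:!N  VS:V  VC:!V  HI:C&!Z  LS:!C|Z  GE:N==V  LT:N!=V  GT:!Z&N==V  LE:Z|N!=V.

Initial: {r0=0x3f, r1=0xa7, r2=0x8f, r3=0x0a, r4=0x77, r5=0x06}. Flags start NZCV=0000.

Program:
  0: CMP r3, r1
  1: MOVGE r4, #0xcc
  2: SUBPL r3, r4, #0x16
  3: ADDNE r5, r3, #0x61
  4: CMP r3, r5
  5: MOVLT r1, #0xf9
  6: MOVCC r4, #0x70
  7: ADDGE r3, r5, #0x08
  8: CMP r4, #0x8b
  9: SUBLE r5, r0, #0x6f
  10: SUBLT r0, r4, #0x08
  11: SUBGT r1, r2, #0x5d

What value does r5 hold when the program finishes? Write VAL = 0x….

0: ✓ CMP  NZCV=0000
1: ✓ MOVGE  r4←0xcc
2: ✓ SUBPL  r3←0xb6
3: ✓ ADDNE  r5←0x17
4: ✓ CMP  NZCV=1010
5: ✓ MOVLT  r1←0xf9
6: · MOVCC
7: · ADDGE
8: ✓ CMP  NZCV=0010
9: · SUBLE
10: · SUBLT
11: ✓ SUBGT  r1←0x32

VAL = 0x17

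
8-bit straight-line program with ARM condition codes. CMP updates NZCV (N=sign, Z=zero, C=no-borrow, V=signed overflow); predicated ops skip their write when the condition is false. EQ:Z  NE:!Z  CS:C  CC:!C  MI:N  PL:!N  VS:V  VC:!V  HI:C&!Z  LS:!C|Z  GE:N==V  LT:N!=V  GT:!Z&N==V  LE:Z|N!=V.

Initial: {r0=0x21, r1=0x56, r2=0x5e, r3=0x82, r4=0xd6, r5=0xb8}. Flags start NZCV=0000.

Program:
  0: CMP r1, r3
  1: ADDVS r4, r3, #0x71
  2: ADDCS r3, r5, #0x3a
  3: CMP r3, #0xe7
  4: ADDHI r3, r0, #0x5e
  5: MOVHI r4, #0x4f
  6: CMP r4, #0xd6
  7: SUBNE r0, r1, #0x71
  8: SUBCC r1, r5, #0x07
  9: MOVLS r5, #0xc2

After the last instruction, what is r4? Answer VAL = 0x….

[0] flags=1001 → (cmp)
[1] flags=1001 VS?T → r4=0xf3
[2] flags=1001 CS?F → skip
[3] flags=1000 → (cmp)
[4] flags=1000 HI?F → skip
[5] flags=1000 HI?F → skip
[6] flags=0010 → (cmp)
[7] flags=0010 NE?T → r0=0xe5
[8] flags=0010 CC?F → skip
[9] flags=0010 LS?F → skip

VAL = 0xf3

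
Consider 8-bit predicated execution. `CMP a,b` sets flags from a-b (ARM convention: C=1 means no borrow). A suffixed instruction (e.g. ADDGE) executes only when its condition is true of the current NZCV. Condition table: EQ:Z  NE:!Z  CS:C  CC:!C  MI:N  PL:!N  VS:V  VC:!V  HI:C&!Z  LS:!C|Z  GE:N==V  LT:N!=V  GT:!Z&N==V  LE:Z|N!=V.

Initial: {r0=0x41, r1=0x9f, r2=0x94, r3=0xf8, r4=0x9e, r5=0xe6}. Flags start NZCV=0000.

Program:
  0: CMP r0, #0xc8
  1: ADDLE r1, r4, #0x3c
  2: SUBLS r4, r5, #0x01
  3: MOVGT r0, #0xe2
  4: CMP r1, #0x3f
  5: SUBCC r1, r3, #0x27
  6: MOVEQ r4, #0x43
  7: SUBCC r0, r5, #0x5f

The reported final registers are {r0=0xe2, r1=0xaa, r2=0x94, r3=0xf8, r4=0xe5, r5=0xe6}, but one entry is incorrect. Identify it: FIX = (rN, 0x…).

FIX = (r1, 0x9f)

[0] flags=0000 → (cmp)
[1] flags=0000 LE?F → skip
[2] flags=0000 LS?T → r4=0xe5
[3] flags=0000 GT?T → r0=0xe2
[4] flags=0011 → (cmp)
[5] flags=0011 CC?F → skip
[6] flags=0011 EQ?F → skip
[7] flags=0011 CC?F → skip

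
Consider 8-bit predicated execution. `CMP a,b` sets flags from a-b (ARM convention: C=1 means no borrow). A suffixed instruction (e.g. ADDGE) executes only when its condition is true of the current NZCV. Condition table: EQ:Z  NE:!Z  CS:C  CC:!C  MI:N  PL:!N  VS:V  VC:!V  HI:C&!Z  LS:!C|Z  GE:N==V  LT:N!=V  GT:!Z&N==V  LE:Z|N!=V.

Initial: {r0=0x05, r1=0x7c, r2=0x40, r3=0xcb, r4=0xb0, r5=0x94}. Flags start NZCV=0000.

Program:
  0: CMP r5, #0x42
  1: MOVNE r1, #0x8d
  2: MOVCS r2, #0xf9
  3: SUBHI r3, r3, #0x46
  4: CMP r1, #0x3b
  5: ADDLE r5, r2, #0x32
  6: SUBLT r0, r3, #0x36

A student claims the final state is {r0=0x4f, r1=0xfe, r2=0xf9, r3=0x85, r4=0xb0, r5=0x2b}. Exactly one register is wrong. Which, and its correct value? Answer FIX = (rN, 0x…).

[0] flags=0011 → (cmp)
[1] flags=0011 NE?T → r1=0x8d
[2] flags=0011 CS?T → r2=0xf9
[3] flags=0011 HI?T → r3=0x85
[4] flags=0011 → (cmp)
[5] flags=0011 LE?T → r5=0x2b
[6] flags=0011 LT?T → r0=0x4f

FIX = (r1, 0x8d)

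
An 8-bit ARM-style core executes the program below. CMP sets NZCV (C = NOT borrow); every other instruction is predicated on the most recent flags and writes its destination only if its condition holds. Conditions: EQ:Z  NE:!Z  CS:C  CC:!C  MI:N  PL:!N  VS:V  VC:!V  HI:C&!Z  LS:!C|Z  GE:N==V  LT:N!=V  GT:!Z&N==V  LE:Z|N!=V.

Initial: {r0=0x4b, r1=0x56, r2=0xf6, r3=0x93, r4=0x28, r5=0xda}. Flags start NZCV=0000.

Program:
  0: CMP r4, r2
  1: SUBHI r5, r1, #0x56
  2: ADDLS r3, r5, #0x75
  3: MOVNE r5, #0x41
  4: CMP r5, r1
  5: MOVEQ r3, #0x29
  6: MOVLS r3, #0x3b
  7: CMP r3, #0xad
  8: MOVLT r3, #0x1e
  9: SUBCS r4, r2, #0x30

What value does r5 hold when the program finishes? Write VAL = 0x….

0: ✓ CMP  NZCV=0000
1: · SUBHI
2: ✓ ADDLS  r3←0x4f
3: ✓ MOVNE  r5←0x41
4: ✓ CMP  NZCV=1000
5: · MOVEQ
6: ✓ MOVLS  r3←0x3b
7: ✓ CMP  NZCV=1001
8: · MOVLT
9: · SUBCS

VAL = 0x41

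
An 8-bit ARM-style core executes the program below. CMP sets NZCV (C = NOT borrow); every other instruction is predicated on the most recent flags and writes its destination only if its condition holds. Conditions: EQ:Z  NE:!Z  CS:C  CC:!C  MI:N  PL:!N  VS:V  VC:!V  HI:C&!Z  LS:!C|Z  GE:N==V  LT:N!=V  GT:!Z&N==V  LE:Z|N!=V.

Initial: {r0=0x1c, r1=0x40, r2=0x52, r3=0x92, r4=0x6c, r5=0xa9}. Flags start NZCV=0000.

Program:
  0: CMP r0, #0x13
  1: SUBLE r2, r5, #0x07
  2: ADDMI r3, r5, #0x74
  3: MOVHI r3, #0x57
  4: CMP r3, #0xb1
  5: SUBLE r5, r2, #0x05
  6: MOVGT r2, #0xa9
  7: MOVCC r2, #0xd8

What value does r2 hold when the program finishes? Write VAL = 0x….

VAL = 0xd8

[0] flags=0010 → (cmp)
[1] flags=0010 LE?F → skip
[2] flags=0010 MI?F → skip
[3] flags=0010 HI?T → r3=0x57
[4] flags=1001 → (cmp)
[5] flags=1001 LE?F → skip
[6] flags=1001 GT?T → r2=0xa9
[7] flags=1001 CC?T → r2=0xd8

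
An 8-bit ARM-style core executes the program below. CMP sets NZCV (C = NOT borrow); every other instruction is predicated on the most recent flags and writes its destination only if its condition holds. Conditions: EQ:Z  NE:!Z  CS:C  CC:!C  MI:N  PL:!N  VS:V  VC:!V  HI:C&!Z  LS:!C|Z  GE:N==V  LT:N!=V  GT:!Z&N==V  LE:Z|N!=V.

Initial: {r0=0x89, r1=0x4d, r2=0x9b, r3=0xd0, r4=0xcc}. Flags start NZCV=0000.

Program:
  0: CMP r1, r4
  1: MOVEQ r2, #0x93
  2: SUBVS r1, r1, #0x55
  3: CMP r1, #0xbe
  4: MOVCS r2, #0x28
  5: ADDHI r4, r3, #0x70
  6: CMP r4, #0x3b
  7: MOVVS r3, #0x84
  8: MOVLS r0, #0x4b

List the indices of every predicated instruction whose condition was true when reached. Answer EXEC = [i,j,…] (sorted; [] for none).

[0] flags=1001 → (cmp)
[1] flags=1001 EQ?F → skip
[2] flags=1001 VS?T → r1=0xf8
[3] flags=0010 → (cmp)
[4] flags=0010 CS?T → r2=0x28
[5] flags=0010 HI?T → r4=0x40
[6] flags=0010 → (cmp)
[7] flags=0010 VS?F → skip
[8] flags=0010 LS?F → skip

EXEC = [2,4,5]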